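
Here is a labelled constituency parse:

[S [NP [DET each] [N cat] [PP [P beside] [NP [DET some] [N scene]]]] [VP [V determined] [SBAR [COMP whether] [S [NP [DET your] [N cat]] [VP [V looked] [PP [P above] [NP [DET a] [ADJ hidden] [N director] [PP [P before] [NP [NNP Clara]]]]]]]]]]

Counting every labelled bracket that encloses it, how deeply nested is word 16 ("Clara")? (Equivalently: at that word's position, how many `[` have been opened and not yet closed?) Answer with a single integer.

10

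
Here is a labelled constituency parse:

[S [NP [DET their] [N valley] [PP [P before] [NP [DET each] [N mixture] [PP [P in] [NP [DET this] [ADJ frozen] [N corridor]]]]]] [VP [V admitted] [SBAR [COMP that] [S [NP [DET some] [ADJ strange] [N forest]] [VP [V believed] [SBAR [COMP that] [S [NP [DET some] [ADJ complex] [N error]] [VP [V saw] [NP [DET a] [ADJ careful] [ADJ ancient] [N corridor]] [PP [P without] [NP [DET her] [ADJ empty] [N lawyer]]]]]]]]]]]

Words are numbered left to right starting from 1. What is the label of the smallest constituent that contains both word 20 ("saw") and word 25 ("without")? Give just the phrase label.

VP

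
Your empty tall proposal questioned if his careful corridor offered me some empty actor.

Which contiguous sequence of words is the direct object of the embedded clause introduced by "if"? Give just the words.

some empty actor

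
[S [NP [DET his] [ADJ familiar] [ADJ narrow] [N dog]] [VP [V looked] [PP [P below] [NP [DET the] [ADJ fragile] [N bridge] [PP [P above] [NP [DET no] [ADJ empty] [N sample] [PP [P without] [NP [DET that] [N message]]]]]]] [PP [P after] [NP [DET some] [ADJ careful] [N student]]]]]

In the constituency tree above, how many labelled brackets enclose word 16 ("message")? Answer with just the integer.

Path from the root down to the word: S → VP → PP → NP → PP → NP → PP → NP → N. That is 9 enclosing brackets.

9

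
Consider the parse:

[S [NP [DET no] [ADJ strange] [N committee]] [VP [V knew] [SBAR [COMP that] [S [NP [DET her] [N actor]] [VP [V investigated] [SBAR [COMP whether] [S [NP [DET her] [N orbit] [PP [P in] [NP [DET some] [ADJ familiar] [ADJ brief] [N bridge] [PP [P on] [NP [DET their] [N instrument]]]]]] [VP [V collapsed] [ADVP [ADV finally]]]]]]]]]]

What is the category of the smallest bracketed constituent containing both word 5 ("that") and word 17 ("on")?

Both words fall inside [SBAR that her actor investigated whether her orbit in some familiar brief bridge on their instrument collapsed finally] (words 5–21), and no smaller constituent contains them both. Label: SBAR.

SBAR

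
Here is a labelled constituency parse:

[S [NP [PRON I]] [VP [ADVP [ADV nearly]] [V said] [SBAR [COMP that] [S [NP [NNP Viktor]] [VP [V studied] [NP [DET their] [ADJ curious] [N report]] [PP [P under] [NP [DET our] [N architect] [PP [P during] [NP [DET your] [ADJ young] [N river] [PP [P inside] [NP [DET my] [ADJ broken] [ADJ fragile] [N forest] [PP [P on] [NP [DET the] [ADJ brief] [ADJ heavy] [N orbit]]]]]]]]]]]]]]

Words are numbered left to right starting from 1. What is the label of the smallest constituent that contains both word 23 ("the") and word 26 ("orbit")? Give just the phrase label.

Word 23 lies under S → VP → SBAR → S → VP → PP → NP → PP → NP → PP → NP → PP → NP → DET; word 26 lies under S → VP → SBAR → S → VP → PP → NP → PP → NP → PP → NP → PP → NP → N. The lowest shared node is the NP.

NP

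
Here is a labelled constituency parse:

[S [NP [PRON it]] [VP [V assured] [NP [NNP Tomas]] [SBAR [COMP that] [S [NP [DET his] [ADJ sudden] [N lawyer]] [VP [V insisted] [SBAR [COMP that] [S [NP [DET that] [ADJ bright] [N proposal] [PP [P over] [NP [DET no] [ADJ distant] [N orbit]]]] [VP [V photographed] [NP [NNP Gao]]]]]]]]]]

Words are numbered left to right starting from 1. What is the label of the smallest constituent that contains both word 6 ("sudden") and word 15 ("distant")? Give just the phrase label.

Word 6 lies under S → VP → SBAR → S → NP → ADJ; word 15 lies under S → VP → SBAR → S → VP → SBAR → S → NP → PP → NP → ADJ. The lowest shared node is the S.

S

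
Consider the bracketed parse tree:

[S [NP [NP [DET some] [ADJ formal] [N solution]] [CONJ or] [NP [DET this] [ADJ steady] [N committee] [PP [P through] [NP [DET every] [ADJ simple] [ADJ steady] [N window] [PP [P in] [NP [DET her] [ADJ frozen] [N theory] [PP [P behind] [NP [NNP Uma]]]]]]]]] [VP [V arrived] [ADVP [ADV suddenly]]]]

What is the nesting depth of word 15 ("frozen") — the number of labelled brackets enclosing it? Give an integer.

8

Counting open brackets not yet closed at "frozen": [S [NP [NP [PP [NP [PP [NP [ADJ = 8.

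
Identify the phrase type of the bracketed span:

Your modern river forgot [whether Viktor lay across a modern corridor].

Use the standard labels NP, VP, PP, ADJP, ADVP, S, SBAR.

The bracketed span "whether Viktor lay across a modern corridor" is headed by "whether", making it a subordinate clause (SBAR).

SBAR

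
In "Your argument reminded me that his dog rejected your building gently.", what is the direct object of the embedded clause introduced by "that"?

your building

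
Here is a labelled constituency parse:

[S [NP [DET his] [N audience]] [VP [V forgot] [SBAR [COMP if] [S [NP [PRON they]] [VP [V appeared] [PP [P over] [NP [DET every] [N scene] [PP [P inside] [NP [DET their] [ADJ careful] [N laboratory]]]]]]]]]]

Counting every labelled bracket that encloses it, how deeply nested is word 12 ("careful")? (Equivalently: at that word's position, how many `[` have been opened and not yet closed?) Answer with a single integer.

Counting open brackets not yet closed at "careful": [S [VP [SBAR [S [VP [PP [NP [PP [NP [ADJ = 10.

10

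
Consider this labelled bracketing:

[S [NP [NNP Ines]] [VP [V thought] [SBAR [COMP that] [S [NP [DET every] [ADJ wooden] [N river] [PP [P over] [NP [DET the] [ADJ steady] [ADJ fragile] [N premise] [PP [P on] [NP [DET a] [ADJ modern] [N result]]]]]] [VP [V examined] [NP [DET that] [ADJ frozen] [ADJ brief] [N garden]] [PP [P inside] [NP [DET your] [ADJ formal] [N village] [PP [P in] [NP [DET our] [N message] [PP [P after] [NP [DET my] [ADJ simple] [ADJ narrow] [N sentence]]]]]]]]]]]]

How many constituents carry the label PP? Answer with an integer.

Scanning left to right, an opening `[PP` appears at word positions 7, 12, 21, 25, 28 — 5 in total.

5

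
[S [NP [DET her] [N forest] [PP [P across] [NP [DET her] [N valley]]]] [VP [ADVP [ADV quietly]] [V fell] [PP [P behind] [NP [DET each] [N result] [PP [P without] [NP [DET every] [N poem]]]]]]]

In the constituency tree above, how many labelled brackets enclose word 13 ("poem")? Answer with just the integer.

7

Counting open brackets not yet closed at "poem": [S [VP [PP [NP [PP [NP [N = 7.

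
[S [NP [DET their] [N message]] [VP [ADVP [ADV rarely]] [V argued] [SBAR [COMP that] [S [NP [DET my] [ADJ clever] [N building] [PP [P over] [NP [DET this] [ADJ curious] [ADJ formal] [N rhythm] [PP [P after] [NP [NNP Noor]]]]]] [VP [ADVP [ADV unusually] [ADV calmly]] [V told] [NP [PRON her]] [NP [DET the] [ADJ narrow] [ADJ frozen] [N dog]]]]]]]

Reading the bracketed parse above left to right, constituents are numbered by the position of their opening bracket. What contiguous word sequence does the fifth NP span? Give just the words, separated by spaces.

Opening `[NP` markers occur at word positions 1, 6, 10, 15, 19, 20; the fifth of these opens the constituent [NP her].

her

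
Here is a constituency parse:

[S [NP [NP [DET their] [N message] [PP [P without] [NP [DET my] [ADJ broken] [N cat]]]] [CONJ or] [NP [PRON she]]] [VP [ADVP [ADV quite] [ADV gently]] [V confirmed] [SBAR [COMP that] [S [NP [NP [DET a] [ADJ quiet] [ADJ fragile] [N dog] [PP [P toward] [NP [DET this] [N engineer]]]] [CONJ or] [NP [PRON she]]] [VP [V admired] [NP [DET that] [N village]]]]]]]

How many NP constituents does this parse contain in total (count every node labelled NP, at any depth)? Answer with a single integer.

9

The NP constituents are: [NP their message without my broken cat or she]; [NP their message without my broken cat]; [NP my broken cat]; [NP she]; [NP a quiet fragile dog toward this engineer or she]; [NP a quiet fragile dog toward this engineer] …. Total: 9.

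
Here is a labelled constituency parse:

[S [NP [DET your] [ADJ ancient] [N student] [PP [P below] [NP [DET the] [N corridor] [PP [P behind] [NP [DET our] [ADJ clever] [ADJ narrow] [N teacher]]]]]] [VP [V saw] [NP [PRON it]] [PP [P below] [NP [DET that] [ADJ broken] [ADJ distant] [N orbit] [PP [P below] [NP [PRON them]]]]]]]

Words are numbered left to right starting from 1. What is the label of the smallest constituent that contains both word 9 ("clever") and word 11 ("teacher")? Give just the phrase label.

Both words fall inside [NP our clever narrow teacher] (words 8–11), and no smaller constituent contains them both. Label: NP.

NP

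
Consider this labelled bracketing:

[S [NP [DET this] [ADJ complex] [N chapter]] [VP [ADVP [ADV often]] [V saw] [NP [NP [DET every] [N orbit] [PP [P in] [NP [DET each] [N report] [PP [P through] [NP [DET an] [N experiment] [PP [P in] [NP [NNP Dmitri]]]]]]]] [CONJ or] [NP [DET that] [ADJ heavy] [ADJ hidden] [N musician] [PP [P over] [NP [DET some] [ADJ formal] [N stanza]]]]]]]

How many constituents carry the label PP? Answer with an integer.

4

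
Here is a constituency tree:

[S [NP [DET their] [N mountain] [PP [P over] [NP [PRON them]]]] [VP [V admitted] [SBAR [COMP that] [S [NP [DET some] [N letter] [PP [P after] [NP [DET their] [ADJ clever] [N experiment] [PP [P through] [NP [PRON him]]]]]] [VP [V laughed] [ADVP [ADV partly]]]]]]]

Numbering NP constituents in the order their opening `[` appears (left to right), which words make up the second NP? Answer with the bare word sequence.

The NP opening brackets appear, in order, over: "their mountain over them"; "them"; "some letter after their clever experiment through him"; "their clever experiment through him"; "him". The second one spans "them".

them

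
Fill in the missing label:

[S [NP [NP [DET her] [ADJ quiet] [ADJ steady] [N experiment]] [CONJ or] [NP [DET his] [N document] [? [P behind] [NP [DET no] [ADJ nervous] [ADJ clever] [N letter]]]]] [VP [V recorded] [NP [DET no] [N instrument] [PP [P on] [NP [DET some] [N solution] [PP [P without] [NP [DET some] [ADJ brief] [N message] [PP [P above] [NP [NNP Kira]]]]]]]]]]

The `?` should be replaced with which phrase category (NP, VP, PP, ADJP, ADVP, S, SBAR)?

PP

The `?` node immediately contains: P 'behind', NP. That is the internal structure of a prepositional phrase, so the label is PP.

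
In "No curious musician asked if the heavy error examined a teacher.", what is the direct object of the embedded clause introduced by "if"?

a teacher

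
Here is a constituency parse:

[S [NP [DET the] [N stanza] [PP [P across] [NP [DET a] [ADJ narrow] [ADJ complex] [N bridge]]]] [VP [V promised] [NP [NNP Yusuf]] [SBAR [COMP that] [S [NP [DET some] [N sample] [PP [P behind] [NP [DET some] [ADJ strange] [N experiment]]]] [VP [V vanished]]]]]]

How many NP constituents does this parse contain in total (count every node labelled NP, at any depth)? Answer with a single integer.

5

The NP constituents are: [NP the stanza across a narrow complex bridge]; [NP a narrow complex bridge]; [NP Yusuf]; [NP some sample behind some strange experiment]; [NP some strange experiment]. Total: 5.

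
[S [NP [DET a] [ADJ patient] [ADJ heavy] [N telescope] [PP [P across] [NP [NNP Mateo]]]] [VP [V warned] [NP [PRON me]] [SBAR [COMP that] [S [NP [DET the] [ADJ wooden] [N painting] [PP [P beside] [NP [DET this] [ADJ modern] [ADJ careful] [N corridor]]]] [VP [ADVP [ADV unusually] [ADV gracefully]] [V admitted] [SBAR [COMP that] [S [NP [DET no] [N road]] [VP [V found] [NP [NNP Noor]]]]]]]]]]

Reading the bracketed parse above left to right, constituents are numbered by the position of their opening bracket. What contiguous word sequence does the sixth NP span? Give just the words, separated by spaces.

Opening `[NP` markers occur at word positions 1, 6, 8, 10, 14, 22, 25; the sixth of these opens the constituent [NP no road].

no road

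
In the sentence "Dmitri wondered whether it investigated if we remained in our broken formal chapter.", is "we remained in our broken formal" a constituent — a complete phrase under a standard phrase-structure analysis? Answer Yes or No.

The smallest constituent containing the whole sequence is the clause [S we remained in our broken formal chapter], but the sequence is only part of it — it straddles the boundary between noun phrase "we" and verb phrase "remained in our broken formal chapter".

No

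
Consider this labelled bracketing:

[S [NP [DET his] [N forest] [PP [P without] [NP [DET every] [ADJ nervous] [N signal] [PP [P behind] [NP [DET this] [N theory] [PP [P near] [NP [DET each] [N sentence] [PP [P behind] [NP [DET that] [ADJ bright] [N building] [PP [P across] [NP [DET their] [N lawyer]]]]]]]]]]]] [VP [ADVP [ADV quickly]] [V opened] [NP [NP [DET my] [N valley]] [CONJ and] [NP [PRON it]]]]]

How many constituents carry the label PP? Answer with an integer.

5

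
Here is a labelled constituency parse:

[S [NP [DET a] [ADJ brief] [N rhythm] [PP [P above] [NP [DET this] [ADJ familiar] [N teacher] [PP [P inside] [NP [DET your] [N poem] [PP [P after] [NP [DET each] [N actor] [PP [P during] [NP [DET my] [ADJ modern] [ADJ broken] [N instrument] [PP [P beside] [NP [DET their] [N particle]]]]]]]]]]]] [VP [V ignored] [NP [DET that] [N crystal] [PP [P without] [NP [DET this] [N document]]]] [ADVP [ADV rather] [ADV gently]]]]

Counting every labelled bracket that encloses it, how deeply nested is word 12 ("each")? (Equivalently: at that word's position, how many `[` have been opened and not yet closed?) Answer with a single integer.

9

Counting open brackets not yet closed at "each": [S [NP [PP [NP [PP [NP [PP [NP [DET = 9.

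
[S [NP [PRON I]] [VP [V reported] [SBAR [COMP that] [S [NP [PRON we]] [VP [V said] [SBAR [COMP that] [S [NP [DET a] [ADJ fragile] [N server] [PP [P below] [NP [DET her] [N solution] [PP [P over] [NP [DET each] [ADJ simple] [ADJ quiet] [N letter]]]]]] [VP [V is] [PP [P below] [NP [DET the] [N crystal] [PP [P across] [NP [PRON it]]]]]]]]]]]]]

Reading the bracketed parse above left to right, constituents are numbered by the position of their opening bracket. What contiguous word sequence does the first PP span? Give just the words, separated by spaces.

The PP opening brackets appear, in order, over: "below her solution over each simple quiet letter"; "over each simple quiet letter"; "below the crystal across it"; "across it". The first one spans "below her solution over each simple quiet letter".

below her solution over each simple quiet letter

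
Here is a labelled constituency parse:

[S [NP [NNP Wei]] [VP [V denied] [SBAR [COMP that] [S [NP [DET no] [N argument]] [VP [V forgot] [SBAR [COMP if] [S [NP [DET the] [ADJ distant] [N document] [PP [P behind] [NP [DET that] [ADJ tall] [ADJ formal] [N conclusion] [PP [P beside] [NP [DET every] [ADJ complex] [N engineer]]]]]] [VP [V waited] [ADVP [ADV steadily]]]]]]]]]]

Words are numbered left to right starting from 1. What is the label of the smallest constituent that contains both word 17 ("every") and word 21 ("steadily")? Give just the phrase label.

Word 17 lies under S → VP → SBAR → S → VP → SBAR → S → NP → PP → NP → PP → NP → DET; word 21 lies under S → VP → SBAR → S → VP → SBAR → S → VP → ADVP → ADV. The lowest shared node is the S.

S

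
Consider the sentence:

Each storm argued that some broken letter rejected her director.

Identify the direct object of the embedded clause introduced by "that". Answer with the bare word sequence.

Within the embedded clause introduced by "that", the direct object of "rejected" is "her director".

her director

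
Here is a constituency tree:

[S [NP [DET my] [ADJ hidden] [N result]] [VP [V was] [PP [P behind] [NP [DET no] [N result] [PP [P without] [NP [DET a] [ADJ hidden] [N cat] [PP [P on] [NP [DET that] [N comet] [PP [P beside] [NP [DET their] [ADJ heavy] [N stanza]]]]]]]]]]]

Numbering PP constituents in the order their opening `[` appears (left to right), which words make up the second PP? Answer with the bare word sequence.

without a hidden cat on that comet beside their heavy stanza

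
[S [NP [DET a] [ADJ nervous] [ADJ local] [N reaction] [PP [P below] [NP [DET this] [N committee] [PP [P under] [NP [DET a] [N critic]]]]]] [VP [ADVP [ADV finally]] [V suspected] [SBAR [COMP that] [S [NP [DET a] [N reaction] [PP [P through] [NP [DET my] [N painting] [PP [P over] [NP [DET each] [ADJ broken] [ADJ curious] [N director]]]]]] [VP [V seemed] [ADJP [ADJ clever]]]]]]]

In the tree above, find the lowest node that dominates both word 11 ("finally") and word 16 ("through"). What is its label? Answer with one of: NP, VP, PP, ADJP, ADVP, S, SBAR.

VP

Both words fall inside [VP finally suspected that a reaction through my painting over each broken curious director seemed clever] (words 11–25), and no smaller constituent contains them both. Label: VP.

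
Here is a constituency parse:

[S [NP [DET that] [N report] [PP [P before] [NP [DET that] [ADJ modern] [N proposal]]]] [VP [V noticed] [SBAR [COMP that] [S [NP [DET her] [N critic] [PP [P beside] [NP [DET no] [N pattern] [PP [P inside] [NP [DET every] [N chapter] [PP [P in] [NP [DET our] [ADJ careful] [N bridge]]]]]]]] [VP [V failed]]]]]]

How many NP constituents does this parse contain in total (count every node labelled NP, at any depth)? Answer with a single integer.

The NP constituents are: [NP that report before that modern proposal]; [NP that modern proposal]; [NP her critic beside no pattern inside every chapter in our careful bridge]; [NP no pattern inside every chapter in our careful bridge]; [NP every chapter in our careful bridge]; [NP our careful bridge]. Total: 6.

6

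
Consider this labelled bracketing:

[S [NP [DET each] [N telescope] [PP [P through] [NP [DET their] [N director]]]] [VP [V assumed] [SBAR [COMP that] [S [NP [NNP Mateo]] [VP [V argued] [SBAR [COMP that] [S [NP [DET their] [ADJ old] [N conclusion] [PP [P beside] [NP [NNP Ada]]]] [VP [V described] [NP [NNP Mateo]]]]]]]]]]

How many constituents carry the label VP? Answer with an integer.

3

The VP constituents are: [VP assumed that Mateo argued that their old conclusion beside Ada described Mateo]; [VP argued that their old conclusion beside Ada described Mateo]; [VP described Mateo]. Total: 3.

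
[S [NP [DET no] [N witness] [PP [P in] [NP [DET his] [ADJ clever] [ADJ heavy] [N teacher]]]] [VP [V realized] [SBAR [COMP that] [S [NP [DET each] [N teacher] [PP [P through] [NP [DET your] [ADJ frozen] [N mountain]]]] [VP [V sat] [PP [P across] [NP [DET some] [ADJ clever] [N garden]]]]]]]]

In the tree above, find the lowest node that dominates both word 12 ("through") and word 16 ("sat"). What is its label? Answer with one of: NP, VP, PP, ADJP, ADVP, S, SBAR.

S

The smallest bracket enclosing both words is [S each teacher through your frozen mountain sat across some clever garden], so the label is S.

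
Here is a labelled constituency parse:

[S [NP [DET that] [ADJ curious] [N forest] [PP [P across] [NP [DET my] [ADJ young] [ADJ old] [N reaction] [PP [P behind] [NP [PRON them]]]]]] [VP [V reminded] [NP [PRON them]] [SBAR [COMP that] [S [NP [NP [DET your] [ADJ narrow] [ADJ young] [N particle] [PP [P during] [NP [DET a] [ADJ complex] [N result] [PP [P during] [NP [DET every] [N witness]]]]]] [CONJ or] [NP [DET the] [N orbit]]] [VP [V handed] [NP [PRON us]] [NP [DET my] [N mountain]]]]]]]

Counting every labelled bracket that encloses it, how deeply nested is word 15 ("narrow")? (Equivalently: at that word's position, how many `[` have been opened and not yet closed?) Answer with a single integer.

7

Path from the root down to the word: S → VP → SBAR → S → NP → NP → ADJ. That is 7 enclosing brackets.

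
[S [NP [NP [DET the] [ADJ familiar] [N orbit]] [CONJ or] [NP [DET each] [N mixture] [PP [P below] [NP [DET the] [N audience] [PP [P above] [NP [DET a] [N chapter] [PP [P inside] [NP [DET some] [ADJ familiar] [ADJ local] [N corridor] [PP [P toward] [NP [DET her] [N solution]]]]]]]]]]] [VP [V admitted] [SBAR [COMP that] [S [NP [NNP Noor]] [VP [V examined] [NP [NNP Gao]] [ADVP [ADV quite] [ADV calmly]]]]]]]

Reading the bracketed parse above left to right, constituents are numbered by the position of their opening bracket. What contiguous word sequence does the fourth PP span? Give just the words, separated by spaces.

toward her solution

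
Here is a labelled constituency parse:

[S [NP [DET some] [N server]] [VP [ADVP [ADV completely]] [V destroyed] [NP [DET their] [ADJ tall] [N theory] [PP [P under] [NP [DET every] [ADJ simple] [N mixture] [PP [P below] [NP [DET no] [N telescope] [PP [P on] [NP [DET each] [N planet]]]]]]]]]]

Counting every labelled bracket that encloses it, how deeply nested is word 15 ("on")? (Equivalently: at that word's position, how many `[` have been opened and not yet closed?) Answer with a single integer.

9

Path from the root down to the word: S → VP → NP → PP → NP → PP → NP → PP → P. That is 9 enclosing brackets.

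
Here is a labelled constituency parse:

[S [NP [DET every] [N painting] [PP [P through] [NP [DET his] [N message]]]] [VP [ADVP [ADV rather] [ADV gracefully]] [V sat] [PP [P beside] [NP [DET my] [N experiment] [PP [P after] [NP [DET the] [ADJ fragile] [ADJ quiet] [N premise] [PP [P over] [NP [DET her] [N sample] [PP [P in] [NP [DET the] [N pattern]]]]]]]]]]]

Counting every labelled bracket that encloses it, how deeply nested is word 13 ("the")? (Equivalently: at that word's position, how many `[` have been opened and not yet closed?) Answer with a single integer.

Path from the root down to the word: S → VP → PP → NP → PP → NP → DET. That is 7 enclosing brackets.

7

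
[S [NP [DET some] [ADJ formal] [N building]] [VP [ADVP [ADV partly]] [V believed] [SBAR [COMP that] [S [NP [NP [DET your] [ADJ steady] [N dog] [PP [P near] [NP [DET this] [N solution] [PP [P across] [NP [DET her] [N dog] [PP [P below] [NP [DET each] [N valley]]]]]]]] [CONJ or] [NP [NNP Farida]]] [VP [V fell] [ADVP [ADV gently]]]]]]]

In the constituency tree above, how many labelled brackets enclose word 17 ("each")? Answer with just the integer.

13

Counting open brackets not yet closed at "each": [S [VP [SBAR [S [NP [NP [PP [NP [PP [NP [PP [NP [DET = 13.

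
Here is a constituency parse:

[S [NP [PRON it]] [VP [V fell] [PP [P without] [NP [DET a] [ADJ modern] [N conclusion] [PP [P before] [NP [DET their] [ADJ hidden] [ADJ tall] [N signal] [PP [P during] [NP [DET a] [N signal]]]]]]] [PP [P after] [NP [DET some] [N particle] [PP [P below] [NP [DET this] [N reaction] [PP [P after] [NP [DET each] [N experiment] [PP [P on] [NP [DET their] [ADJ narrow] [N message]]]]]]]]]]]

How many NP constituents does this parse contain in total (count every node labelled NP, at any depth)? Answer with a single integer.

The NP constituents are: [NP it]; [NP a modern conclusion before their hidden tall signal during a signal]; [NP their hidden tall signal during a signal]; [NP a signal]; [NP some particle below this reaction after each experiment on their narrow message]; [NP this reaction after each experiment on their narrow message] …. Total: 8.

8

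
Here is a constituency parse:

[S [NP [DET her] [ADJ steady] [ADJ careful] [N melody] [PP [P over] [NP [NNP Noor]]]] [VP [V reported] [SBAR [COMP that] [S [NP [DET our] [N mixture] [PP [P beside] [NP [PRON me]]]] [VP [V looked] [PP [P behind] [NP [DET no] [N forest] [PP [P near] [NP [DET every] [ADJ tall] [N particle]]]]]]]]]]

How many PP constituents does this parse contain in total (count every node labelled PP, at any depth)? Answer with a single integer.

4

The PP constituents are: [PP over Noor]; [PP beside me]; [PP behind no forest near every tall particle]; [PP near every tall particle]. Total: 4.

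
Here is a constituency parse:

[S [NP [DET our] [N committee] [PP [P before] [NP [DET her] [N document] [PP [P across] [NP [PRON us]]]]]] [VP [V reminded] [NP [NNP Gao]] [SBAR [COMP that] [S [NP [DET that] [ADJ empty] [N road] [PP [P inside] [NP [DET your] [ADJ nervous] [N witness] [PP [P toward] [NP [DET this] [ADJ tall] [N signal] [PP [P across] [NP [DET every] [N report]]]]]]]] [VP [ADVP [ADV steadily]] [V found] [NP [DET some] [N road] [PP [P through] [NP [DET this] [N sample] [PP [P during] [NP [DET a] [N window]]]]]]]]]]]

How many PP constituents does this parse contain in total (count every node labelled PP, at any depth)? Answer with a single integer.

7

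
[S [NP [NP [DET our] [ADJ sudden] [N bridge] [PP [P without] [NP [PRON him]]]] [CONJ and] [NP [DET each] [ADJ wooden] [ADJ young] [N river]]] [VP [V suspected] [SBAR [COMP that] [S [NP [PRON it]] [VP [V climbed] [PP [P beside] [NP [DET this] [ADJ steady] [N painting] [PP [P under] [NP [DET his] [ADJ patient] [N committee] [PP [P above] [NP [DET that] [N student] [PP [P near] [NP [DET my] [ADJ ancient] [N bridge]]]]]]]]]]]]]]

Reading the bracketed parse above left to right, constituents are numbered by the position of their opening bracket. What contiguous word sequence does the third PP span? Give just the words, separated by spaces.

Opening `[PP` markers occur at word positions 4, 15, 19, 23, 26; the third of these opens the constituent [PP under his patient committee above that student near my ancient bridge].

under his patient committee above that student near my ancient bridge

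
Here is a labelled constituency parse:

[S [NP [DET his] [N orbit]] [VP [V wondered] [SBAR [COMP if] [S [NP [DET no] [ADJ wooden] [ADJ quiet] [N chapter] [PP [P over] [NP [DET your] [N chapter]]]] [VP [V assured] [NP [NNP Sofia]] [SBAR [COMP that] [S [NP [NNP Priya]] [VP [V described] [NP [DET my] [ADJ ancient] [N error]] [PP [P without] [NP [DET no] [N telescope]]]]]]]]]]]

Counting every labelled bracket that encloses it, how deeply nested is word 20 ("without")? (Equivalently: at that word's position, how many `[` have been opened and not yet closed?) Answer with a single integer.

10

Path from the root down to the word: S → VP → SBAR → S → VP → SBAR → S → VP → PP → P. That is 10 enclosing brackets.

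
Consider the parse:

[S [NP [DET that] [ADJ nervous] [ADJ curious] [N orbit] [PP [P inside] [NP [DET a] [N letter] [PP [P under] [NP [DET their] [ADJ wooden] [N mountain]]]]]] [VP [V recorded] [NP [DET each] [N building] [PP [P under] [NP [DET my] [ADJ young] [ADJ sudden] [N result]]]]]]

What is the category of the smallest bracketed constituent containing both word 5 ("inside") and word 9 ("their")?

PP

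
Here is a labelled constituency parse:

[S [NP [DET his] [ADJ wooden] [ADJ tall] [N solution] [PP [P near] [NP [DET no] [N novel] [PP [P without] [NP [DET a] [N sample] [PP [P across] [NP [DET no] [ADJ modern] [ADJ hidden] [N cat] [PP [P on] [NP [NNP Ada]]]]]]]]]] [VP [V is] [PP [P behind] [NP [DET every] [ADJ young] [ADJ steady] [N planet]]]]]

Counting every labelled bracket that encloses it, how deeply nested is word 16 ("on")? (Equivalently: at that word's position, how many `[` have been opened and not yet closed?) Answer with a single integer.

Path from the root down to the word: S → NP → PP → NP → PP → NP → PP → NP → PP → P. That is 10 enclosing brackets.

10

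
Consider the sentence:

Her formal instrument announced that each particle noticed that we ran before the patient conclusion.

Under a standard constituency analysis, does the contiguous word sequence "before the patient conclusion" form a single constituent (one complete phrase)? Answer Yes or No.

The sequence corresponds to a single PP node — the prepositional phrase "before the patient conclusion".

Yes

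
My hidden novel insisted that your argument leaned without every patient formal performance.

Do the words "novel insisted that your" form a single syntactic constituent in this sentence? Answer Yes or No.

"novel" belongs to the noun phrase "my hidden novel" while "your" belongs to the verb phrase "insisted that your argument leaned without every patient formal performance"; a span that runs across that boundary is not a single phrase.

No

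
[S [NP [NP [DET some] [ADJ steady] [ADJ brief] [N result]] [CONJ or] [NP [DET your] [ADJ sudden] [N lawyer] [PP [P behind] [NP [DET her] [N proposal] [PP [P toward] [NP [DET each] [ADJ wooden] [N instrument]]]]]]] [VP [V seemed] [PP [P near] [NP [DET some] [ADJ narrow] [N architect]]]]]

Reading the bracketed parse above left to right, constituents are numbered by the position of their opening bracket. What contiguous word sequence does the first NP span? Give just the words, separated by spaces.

some steady brief result or your sudden lawyer behind her proposal toward each wooden instrument

In left-to-right order the NP constituents are "some steady brief result or your sudden lawyer behind her proposal toward each wooden instrument"; "some steady brief result"; "your sudden lawyer behind her proposal toward each wooden instrument"; "her proposal toward each wooden instrument"; "each wooden instrument"; "some narrow architect". Number 1 is "some steady brief result or your sudden lawyer behind her proposal toward each wooden instrument".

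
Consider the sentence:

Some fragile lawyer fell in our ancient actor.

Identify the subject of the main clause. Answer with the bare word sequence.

some fragile lawyer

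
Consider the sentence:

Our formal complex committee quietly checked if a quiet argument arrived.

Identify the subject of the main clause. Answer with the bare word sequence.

The subject of the main clause is the NP immediately before the verb "checked": "our formal complex committee".

our formal complex committee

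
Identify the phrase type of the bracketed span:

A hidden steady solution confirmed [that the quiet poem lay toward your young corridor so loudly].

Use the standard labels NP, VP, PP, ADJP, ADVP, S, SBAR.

SBAR

The span is built around the complementizer "that" — a subordinate clause (SBAR).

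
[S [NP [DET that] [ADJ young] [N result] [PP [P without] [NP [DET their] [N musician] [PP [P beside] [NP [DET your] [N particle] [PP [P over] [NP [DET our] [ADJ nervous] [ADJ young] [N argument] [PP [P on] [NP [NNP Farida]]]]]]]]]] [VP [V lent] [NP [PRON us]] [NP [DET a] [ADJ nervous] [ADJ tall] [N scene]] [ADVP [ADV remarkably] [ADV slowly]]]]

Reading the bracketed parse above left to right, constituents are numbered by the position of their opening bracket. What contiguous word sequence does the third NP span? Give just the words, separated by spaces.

In left-to-right order the NP constituents are "that young result without their musician beside your particle over our nervous young argument on Farida"; "their musician beside your particle over our nervous young argument on Farida"; "your particle over our nervous young argument on Farida"; "our nervous young argument on Farida"; "Farida"; "us"; "a nervous tall scene". Number 3 is "your particle over our nervous young argument on Farida".

your particle over our nervous young argument on Farida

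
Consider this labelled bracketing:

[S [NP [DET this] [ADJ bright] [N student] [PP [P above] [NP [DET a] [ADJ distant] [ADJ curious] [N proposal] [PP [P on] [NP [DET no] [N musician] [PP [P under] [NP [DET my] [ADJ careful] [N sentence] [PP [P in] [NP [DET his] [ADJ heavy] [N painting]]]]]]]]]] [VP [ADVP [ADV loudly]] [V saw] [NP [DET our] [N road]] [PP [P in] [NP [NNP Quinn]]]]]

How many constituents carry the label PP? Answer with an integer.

Scanning left to right, an opening `[PP` appears at word positions 4, 9, 12, 16, 24 — 5 in total.

5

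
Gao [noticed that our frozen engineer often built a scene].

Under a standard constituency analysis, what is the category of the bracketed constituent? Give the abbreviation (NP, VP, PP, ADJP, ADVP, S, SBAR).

"noticed" is the head of the bracketed span, so the span is a verb phrase: VP.

VP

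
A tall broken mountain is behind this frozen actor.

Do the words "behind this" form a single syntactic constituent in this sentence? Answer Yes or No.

No

"behind" belongs to the preposition "behind" while "this" belongs to the noun phrase "this frozen actor"; a span that runs across that boundary is not a single phrase.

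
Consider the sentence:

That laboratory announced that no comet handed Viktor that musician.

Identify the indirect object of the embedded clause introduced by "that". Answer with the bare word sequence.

Viktor

"handed" heads the VP of the embedded clause introduced by "that", and "Viktor" is its indirect object.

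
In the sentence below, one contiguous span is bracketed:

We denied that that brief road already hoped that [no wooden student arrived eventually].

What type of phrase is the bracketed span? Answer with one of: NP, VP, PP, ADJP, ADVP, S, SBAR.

The bracketed span "no wooden student arrived eventually" is headed by "arrived", making it a clause (S).

S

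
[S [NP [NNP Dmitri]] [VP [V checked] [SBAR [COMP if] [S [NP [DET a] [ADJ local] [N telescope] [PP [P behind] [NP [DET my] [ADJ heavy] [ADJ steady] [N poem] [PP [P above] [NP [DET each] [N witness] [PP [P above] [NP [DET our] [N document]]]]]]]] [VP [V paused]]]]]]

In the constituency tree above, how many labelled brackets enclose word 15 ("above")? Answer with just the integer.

11

Counting open brackets not yet closed at "above": [S [VP [SBAR [S [NP [PP [NP [PP [NP [PP [P = 11.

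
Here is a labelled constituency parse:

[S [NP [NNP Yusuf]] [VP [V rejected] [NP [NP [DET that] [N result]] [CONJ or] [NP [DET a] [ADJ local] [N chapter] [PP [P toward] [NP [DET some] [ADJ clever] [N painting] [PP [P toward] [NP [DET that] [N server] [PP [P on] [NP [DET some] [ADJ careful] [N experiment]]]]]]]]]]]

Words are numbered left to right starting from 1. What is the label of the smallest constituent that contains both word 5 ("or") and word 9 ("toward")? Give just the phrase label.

NP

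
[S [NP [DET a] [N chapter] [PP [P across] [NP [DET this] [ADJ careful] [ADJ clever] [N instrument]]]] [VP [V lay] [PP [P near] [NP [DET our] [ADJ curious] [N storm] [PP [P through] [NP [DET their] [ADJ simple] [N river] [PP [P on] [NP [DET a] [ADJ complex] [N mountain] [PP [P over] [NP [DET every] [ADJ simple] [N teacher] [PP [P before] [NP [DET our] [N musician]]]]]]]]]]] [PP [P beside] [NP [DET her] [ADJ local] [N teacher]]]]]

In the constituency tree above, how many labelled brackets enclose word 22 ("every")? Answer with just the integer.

The word sits inside DET, which is inside NP, inside PP, inside NP, inside PP, inside NP, inside PP, inside NP, inside PP, inside VP, inside S — 11 brackets in all.

11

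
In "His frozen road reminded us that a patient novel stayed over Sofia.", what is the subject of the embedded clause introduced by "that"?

a patient novel

"a patient novel" is the NP that combines with the VP headed by "stayed" to form the embedded clause introduced by "that" — the subject.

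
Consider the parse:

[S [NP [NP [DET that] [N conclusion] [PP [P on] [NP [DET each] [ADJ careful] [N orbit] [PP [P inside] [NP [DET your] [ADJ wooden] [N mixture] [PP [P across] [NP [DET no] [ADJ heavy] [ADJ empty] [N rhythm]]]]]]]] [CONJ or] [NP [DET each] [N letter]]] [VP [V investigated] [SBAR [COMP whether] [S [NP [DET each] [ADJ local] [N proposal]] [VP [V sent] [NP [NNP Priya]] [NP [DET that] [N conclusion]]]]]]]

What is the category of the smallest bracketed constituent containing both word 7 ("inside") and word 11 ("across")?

The smallest bracket enclosing both words is [PP inside your wooden mixture across no heavy empty rhythm], so the label is PP.

PP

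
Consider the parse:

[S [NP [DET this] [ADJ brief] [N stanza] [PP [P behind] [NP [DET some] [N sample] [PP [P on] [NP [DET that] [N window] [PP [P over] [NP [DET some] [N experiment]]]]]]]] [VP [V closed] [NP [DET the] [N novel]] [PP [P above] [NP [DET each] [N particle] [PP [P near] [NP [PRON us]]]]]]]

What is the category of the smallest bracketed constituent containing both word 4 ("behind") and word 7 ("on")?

PP

Word 4 lies under S → NP → PP → P; word 7 lies under S → NP → PP → NP → PP → P. The lowest shared node is the PP.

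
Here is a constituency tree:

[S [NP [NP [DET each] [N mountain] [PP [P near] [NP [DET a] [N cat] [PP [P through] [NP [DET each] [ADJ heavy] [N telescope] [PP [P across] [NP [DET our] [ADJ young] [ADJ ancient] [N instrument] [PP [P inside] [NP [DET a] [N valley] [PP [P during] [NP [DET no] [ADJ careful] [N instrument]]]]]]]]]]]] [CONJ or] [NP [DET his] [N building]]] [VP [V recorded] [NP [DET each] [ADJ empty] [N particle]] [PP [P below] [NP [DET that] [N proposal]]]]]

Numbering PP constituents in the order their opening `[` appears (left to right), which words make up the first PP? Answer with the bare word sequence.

In left-to-right order the PP constituents are "near a cat through each heavy telescope across our young ancient instrument inside a valley during no careful instrument"; "through each heavy telescope across our young ancient instrument inside a valley during no careful instrument"; "across our young ancient instrument inside a valley during no careful instrument"; "inside a valley during no careful instrument"; "during no careful instrument"; "below that proposal". Number 1 is "near a cat through each heavy telescope across our young ancient instrument inside a valley during no careful instrument".

near a cat through each heavy telescope across our young ancient instrument inside a valley during no careful instrument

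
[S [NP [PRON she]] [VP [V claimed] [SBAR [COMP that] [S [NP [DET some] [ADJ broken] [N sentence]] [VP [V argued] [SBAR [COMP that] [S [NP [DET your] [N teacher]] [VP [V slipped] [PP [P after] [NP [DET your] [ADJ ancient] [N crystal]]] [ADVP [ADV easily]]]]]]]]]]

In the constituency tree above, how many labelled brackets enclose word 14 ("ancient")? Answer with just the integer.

11

Counting open brackets not yet closed at "ancient": [S [VP [SBAR [S [VP [SBAR [S [VP [PP [NP [ADJ = 11.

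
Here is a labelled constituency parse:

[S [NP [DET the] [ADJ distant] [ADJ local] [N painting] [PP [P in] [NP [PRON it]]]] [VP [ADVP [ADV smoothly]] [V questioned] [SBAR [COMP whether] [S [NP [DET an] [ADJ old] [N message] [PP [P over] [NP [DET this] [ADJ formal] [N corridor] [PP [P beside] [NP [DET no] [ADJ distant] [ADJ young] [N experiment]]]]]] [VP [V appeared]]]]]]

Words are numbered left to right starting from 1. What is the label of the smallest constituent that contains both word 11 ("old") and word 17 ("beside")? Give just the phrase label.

The smallest bracket enclosing both words is [NP an old message over this formal corridor beside no distant young experiment], so the label is NP.

NP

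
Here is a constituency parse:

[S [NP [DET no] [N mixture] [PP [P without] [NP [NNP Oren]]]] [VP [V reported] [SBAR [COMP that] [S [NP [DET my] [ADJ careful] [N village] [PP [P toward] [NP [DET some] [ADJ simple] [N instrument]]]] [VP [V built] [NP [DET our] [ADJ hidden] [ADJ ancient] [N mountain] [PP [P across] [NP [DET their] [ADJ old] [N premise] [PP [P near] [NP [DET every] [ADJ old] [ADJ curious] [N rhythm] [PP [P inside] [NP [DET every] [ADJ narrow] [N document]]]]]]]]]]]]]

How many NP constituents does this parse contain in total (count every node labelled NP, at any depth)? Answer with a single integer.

Listing each NP by its span: [NP no mixture without Oren]; [NP Oren]; [NP my careful village toward some simple instrument]; [NP some simple instrument]; [NP our hidden ancient mountain across their old premise near every old curious rhythm inside every narrow document]; [NP their old premise near every old curious rhythm inside every narrow document] … — that makes 8.

8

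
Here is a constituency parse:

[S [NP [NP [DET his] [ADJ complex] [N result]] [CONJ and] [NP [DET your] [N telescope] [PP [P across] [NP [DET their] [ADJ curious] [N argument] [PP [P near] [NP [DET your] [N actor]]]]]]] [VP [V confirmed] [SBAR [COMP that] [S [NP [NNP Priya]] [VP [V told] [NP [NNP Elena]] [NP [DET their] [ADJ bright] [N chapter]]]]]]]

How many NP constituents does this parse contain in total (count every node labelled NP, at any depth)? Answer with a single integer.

Scanning left to right, an opening `[NP` appears at word positions 1, 1, 5, 8, 12, 16, 18, 19 — 8 in total.

8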